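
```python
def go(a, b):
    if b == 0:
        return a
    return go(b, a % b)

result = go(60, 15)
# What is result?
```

go(60, 15) -> go(15, 0) -> 15

Answer: 15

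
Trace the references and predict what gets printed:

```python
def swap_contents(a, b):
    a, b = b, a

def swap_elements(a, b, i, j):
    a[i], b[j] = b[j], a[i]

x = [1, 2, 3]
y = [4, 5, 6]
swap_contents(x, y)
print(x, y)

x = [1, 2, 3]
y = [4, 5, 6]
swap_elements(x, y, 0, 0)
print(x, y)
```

Key concept: parameter rebinding vs mutation.
Step by step:
`x = [1, 2, 3]` → x = [1, 2, 3]
`y = [4, 5, 6]` → y = [4, 5, 6]
`swap_contents(x, y)` → no visible change to tracked variables
`print(x, y)` → prints [1, 2, 3] [4, 5, 6]
`x = [1, 2, 3]` → x = [1, 2, 3]
`y = [4, 5, 6]` → y = [4, 5, 6]
`swap_elements(x, y, 0, 0)` → x = [4, 2, 3]; y = [1, 5, 6]
`print(x, y)` → prints [4, 2, 3] [1, 5, 6]

Answer:
[1, 2, 3] [4, 5, 6]
[4, 2, 3] [1, 5, 6]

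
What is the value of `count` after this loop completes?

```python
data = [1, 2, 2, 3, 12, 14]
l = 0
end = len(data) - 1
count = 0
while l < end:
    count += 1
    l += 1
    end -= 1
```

Iterations until pointers meet (list length 6)
`count` takes the values: 0 → 1 → 2 → 3

Answer: 3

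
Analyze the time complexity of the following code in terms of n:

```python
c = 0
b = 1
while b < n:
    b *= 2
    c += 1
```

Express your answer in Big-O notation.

Each loop level contributes: log n. Multiplying the contributions gives O(log n).

Answer: O(log n)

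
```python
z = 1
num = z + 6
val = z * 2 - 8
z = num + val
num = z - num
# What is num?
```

Trace:
`z = 1` → z = 1
`num = z + 6` → num = 7
`val = z * 2 - 8` → val = -6
`z = num + val` → z = 1
`num = z - num` → num = -6
So num = -6

Answer: -6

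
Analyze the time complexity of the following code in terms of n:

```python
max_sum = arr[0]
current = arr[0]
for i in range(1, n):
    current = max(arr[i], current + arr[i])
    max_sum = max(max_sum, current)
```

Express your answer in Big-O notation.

This is Kadane's algorithm for maximum subarray. Time complexity: O(n).

Answer: O(n)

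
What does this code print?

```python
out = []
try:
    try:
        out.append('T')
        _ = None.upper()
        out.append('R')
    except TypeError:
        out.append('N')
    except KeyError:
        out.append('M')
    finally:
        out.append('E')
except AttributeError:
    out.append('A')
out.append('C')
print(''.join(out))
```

Execution trace: 'T' (try body) → 'E' (finally) → 'A' (outer except AttributeError) → 'C' (after the try/except). Output: TEAC

Answer: TEAC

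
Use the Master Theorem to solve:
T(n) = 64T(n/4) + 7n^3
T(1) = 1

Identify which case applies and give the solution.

a=64, b=4, f(n)=7n^3. log_4(64) = 3. Since c=3 = 3, Case 2 applies: T(n) = Θ(n^log_b(a) · log n) = O(n^3 log n).

Answer: O(n^3 log n) - Case 2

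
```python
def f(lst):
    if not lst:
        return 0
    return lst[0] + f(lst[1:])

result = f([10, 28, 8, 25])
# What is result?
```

10 + 28 + 8 + 25 + 0 = 71

Answer: 71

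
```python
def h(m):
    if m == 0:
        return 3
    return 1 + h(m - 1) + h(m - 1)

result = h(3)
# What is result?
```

h(m) = 1 + 2·h(m-1), h(0)=3. Closed form: (3+1)·2^3 - 1 = 31.

Answer: 31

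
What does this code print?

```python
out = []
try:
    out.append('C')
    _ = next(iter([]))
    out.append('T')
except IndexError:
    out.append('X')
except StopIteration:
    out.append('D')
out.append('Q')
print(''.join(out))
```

Execution trace: 'C' (try body) → 'D' (except StopIteration) → 'Q' (after the try/except). Output: CDQ

Answer: CDQ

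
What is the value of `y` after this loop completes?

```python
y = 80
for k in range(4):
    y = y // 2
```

Halve 4 times: 80 // 2^4 = 5
`y` takes the values: 80 → 40 → 20 → 10 → 5

Answer: 5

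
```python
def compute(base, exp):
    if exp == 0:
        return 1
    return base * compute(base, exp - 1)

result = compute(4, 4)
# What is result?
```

compute(4, 4) = 4 * 4 * 4 * 4 = 256

Answer: 256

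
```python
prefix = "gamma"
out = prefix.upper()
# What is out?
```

Trace:
`prefix = "gamma"` → prefix = 'gamma'
`out = prefix.upper()` → out = 'GAMMA'
So out = 'GAMMA'

Answer: 'GAMMA'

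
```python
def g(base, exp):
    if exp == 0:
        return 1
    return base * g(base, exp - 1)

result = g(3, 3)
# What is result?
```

g(3, 3) = 3 * 3 * 3 = 27

Answer: 27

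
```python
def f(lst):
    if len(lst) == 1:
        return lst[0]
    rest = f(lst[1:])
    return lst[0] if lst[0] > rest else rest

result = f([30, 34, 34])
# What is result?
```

Recursive max over [30, 34, 34] = 34

Answer: 34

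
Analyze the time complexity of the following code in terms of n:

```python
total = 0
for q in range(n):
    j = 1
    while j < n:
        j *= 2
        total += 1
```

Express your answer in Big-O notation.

Each loop level contributes: n × log n. Multiplying the contributions gives O(n log n).

Answer: O(n log n)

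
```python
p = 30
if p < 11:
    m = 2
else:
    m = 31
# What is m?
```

Trace:
`p = 30` → p = 30
`if p < 11: ...` → p < 11 is False, take else branch → m = 31
So m = 31

Answer: 31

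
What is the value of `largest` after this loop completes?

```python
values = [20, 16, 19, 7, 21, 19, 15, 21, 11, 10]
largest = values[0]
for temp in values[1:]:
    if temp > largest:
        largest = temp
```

Maximum of [20, 16, 19, 7, 21, 19, 15, 21, 11, 10]
`largest` takes the values: 20 → 21

Answer: 21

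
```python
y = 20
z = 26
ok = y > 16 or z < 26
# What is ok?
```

Trace:
`y = 20` → y = 20
`z = 26` → z = 26
`ok = y > 16 or z < 26` → ok = True
So ok = True

Answer: True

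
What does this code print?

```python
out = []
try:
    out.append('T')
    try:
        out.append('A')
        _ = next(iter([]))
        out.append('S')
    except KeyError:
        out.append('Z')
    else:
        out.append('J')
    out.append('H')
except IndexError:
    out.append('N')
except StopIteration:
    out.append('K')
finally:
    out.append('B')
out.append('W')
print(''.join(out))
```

Execution trace: 'T' (try body) → 'A' (inner try body) → 'K' (except StopIteration) → 'B' (finally) → 'W' (after the try/except). Output: TAKBW

Answer: TAKBW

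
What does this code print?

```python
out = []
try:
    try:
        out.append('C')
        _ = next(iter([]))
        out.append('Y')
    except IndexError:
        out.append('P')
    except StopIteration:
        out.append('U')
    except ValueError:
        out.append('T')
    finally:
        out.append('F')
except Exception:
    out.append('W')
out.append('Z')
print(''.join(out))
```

Execution trace: 'C' (inner try body) → 'U' (inner except StopIteration) → 'F' (inner finally) → 'Z' (after the try/except). Output: CUFZ

Answer: CUFZ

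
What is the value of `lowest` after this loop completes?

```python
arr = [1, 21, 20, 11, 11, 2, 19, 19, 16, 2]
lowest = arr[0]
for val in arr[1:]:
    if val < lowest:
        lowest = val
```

Minimum of [1, 21, 20, 11, 11, 2, 19, 19, 16, 2]
`lowest` takes the values: 1

Answer: 1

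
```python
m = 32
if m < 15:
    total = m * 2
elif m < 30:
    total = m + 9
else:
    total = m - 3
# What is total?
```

Trace:
`m = 32` → m = 32
`if m < 15: ...` → m < 15 is False, m < 30 is False, take else branch → total = 29
So total = 29

Answer: 29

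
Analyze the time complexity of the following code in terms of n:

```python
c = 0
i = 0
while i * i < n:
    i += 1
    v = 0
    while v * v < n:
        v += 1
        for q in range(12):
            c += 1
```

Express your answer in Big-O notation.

Each loop level contributes: √n × √n × 1. Multiplying the contributions gives O(n).

Answer: O(n)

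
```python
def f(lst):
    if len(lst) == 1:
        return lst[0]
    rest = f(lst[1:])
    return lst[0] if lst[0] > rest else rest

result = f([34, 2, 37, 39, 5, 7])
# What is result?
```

Recursive max over [34, 2, 37, 39, 5, 7] = 39

Answer: 39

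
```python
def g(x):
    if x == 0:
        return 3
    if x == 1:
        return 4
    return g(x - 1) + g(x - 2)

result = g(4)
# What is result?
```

Build up from base cases: g(0)=3, g(1)=4, g(2)=7, g(3)=11, g(4)=18

Answer: 18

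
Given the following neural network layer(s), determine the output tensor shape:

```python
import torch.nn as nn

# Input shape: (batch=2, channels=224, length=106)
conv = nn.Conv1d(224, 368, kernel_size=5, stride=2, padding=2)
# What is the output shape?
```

Input: (2, 224, 106) -> Output: (2, 368, 53)

Answer: (2, 368, 53)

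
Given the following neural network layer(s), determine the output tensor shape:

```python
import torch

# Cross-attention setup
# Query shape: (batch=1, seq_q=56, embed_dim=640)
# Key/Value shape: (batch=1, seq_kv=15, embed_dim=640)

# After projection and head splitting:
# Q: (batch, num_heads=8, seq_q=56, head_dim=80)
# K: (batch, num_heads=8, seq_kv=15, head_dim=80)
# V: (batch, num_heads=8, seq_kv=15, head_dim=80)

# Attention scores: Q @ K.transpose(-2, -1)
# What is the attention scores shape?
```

Input: (1, 56, 640) -> Output: (1, 8, 56, 15)

Answer: (1, 8, 56, 15)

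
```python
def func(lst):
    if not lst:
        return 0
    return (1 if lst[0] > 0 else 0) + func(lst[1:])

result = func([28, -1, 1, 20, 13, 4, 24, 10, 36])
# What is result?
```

Count of positive elements in [28, -1, 1, 20, 13, 4, 24, 10, 36] = 8

Answer: 8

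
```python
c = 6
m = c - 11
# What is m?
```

Trace:
`c = 6` → c = 6
`m = c - 11` → m = -5
So m = -5

Answer: -5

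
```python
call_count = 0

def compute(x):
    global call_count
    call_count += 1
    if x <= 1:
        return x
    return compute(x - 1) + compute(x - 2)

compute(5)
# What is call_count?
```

Calls(x) = 1 + Calls(x-1) + Calls(x-2); Calls(0)=Calls(1)=1. For x=5 this gives 15.

Answer: 15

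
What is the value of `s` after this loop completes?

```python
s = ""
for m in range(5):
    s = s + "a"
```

Repeat 'a' 5 times
`s` takes the values: "" → "a" → "aa" → "aaa" → "aaaa" → "aaaaa"

Answer: "aaaaa"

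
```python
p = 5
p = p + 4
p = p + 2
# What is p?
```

Trace:
`p = 5` → p = 5
`p = p + 4` → p = 9
`p = p + 2` → p = 11
So p = 11

Answer: 11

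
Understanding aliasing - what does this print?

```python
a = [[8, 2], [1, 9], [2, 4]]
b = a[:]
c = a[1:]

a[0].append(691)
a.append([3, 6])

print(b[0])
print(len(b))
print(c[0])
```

Key concept: slice with nested mutation.
Step by step:
`a = [[8, 2], [1, 9], [2, 4]]` → a = [[8, 2], [1, 9], [2, 4]]
`b = a[:]` → b = [[8, 2], [1, 9], [2, 4]]
`c = a[1:]` → c = [[1, 9], [2, 4]]
`a[0].append(691)` → a = [[8, 2, 691], [1, 9], [2, 4]]; b = [[8, 2, 691], [1, 9], [2, 4]]
`a.append([3, 6])` → a = [[8, 2, 691], [1, 9], [2, 4], [3, 6]]
`print(b[0])` → prints [8, 2, 691]
`print(len(b))` → prints 3
`print(c[0])` → prints [1, 9]

Answer:
[8, 2, 691]
3
[1, 9]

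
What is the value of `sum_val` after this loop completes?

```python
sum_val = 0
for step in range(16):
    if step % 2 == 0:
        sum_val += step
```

Sum of even numbers 0 to 15
`sum_val` takes the values: 0 → 2 → 6 → 12 → 20 → 30 → 42 → 56

Answer: 56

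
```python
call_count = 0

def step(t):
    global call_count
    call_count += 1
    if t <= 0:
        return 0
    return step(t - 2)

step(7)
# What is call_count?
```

Linear recursion stepping by 2: 5 calls from t=7 down to ≤0.

Answer: 5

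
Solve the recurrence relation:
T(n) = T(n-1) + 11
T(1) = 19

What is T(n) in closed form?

Unrolling: T(n) = T(1) + 11·(n-1) = 19 + 11(n-1) = 11n + 8.

Answer: T(n) = 11n + 8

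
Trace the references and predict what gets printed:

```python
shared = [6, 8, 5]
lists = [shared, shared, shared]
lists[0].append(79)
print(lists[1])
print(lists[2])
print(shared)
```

Key concept: list of same reference.
Step by step:
`shared = [6, 8, 5]` → shared = [6, 8, 5]
`lists = [shared, shared, shared]` → lists = [[6, 8, 5], [6, 8, 5], [6, 8, 5]]
`lists[0].append(79)` → shared = [6, 8, 5, 79]; lists = [[6, 8, 5, 79], [6, 8, 5, 79], [6, 8, 5, 79]]
`print(lists[1])` → prints [6, 8, 5, 79]
`print(lists[2])` → prints [6, 8, 5, 79]
`print(shared)` → prints [6, 8, 5, 79]

Answer:
[6, 8, 5, 79]
[6, 8, 5, 79]
[6, 8, 5, 79]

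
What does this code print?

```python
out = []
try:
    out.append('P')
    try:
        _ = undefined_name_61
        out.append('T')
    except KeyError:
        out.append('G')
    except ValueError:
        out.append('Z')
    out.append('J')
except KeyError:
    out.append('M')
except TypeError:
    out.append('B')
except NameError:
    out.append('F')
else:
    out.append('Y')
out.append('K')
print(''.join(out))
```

Execution trace: 'P' (try body) → 'F' (except NameError) → 'K' (after the try/except). Output: PFK

Answer: PFK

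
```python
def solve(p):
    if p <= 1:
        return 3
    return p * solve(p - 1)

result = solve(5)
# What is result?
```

solve(5) = 5 * 4 * 3 * 2 * 3 = 360

Answer: 360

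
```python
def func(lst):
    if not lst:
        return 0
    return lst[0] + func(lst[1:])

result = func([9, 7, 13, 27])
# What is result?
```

9 + 7 + 13 + 27 + 0 = 56

Answer: 56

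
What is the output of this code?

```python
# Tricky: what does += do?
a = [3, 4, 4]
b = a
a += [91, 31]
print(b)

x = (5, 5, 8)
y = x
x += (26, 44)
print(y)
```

Key concept: += behavior differs for mutable vs immutable.
Step by step:
`a = [3, 4, 4]` → a = [3, 4, 4]
`b = a` → b = [3, 4, 4] (same object as a)
`a += [91, 31]` → a = [3, 4, 4, 91, 31] (same object as b); b = [3, 4, 4, 91, 31] (same object as a)
`print(b)` → prints [3, 4, 4, 91, 31]
`x = (5, 5, 8)` → x = (5, 5, 8)
`y = x` → y = (5, 5, 8)
`x += (26, 44)` → x = (5, 5, 8, 26, 44)
`print(y)` → prints (5, 5, 8)

Answer:
[3, 4, 4, 91, 31]
(5, 5, 8)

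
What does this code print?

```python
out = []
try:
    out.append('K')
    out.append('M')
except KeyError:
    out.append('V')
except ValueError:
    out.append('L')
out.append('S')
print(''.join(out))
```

Execution trace: 'K' (try body) → 'M' (try body, no exception) → 'S' (after the try/except). Output: KMS

Answer: KMS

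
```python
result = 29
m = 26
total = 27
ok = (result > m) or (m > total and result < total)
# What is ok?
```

Trace:
`result = 29` → result = 29
`m = 26` → m = 26
`total = 27` → total = 27
`ok = (result > m) or (m > total and result < total)` → ok = True
So ok = True

Answer: True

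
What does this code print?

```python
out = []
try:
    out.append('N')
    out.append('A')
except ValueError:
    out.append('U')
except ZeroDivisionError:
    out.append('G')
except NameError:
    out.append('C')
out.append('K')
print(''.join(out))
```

Execution trace: 'N' (try body) → 'A' (try body, no exception) → 'K' (after the try/except). Output: NAK

Answer: NAK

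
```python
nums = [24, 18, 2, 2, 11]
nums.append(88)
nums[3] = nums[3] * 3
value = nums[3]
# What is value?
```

Trace:
`nums = [24, 18, 2, 2, 11]` → nums = [24, 18, 2, 2, 11]
`nums.append(88)` → nums = [24, 18, 2, 2, 11, 88]
`nums[3] = nums[3] * 3` → nums = [24, 18, 2, 6, 11, 88]
`value = nums[3]` → value = 6
So value = 6

Answer: 6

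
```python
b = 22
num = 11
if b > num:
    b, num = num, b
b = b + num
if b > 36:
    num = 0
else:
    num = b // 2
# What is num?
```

Trace:
`b = 22` → b = 22
`num = 11` → num = 11
`if b > num: ...` → b > num is True → b = 11; num = 22
`b = b + num` → b = 33
`if b > 36: ...` → b > 36 is False, take else branch → num = 16
So num = 16

Answer: 16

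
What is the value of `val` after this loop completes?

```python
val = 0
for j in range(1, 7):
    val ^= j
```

XOR of 1 to 6
`val` takes the values: 0 → 1 → 3 → 0 → 4 → 1 → 7

Answer: 7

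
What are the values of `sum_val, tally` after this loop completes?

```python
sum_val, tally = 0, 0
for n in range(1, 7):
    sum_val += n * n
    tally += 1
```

Sum of squares and count
`sum_val, tally` takes the values: (0, 0) → (1, 0) → (1, 1) → (5, 1) → (5, 2) → (14, 2) → (14, 3) → (30, 3) → (30, 4) → (55, 4) → (55, 5) → (91, 5) → (91, 6)

Answer: 91, 6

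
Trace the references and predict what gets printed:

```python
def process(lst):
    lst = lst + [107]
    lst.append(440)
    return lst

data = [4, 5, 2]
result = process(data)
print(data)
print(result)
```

Key concept: rebinding parameter vs mutation.
Step by step:
`data = [4, 5, 2]` → data = [4, 5, 2]
`result = process(data)` → result = [4, 5, 2, 107, 440]
`print(data)` → prints [4, 5, 2]
`print(result)` → prints [4, 5, 2, 107, 440]

Answer:
[4, 5, 2]
[4, 5, 2, 107, 440]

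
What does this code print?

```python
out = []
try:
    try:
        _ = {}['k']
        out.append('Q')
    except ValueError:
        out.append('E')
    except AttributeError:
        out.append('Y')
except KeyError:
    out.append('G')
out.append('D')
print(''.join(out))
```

Execution trace: 'G' (outer except KeyError) → 'D' (after the try/except). Output: GD

Answer: GD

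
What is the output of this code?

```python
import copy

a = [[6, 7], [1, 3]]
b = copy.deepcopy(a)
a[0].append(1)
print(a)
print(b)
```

Key concept: deep copy is fully independent.
Step by step:
`a = [[6, 7], [1, 3]]` → a = [[6, 7], [1, 3]]
`b = copy.deepcopy(a)` → b = [[6, 7], [1, 3]]
`a[0].append(1)` → a = [[6, 7, 1], [1, 3]]
`print(a)` → prints [[6, 7, 1], [1, 3]]
`print(b)` → prints [[6, 7], [1, 3]]

Answer:
[[6, 7, 1], [1, 3]]
[[6, 7], [1, 3]]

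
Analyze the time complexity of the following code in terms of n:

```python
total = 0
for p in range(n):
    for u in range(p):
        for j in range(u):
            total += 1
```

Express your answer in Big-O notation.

Each loop level contributes: n × n × n. Multiplying the contributions gives O(n^3).

Answer: O(n^3)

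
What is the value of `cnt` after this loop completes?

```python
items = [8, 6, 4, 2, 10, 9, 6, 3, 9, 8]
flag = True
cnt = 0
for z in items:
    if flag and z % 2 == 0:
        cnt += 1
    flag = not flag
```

Count even values at even positions
`cnt` takes the values: 0 → 1 → 2 → 3 → 4

Answer: 4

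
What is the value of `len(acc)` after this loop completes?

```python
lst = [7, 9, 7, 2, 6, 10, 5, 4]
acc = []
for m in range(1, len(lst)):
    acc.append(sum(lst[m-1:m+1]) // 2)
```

Number of 2-element averages
`acc` takes the values: [] → [8] → [8, 8] → [8, 8, 4] → [8, 8, 4, 4] → [8, 8, 4, 4, 8] → [8, 8, 4, 4, 8, 7] → [8, 8, 4, 4, 8, 7, 4]
So `len(acc)` = 7

Answer: 7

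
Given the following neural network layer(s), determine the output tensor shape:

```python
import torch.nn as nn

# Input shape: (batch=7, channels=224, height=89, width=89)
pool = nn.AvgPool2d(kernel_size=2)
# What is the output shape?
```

Input: (7, 224, 89, 89) -> Output: (7, 224, 44, 44)

Answer: (7, 224, 44, 44)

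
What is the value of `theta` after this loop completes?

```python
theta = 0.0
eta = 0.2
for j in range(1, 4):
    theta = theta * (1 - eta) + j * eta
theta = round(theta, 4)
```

Moving average with lr=0.2
`theta` takes the values: 0.0 → 0.2 → 0.56 → 1.048

Answer: 1.048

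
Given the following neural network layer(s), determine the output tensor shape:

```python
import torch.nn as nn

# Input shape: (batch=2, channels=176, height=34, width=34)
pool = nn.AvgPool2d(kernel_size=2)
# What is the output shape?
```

Input: (2, 176, 34, 34) -> Output: (2, 176, 17, 17)

Answer: (2, 176, 17, 17)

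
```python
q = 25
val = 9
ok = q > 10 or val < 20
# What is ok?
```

Trace:
`q = 25` → q = 25
`val = 9` → val = 9
`ok = q > 10 or val < 20` → ok = True
So ok = True

Answer: True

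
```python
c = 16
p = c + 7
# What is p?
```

Trace:
`c = 16` → c = 16
`p = c + 7` → p = 23
So p = 23

Answer: 23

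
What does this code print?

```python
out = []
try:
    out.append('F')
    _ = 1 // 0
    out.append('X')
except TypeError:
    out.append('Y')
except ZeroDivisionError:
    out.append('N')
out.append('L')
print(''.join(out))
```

Execution trace: 'F' (try body) → 'N' (except ZeroDivisionError) → 'L' (after the try/except). Output: FNL

Answer: FNL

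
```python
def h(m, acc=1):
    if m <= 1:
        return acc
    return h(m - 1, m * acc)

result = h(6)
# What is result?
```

Accumulator trace (n, acc): (6, 1) -> (5, 6) -> (4, 30) -> (3, 120) -> (2, 360) -> (1, 720) -> return 720

Answer: 720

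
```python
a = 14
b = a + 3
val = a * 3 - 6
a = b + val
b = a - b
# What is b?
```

Trace:
`a = 14` → a = 14
`b = a + 3` → b = 17
`val = a * 3 - 6` → val = 36
`a = b + val` → a = 53
`b = a - b` → b = 36
So b = 36

Answer: 36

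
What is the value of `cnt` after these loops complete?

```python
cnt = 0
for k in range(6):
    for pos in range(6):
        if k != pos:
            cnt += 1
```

6² - 6 (exclude diagonal)
`cnt` takes the values: 0 → 1 → 2 → 3 → 4 → 5 → 6 → 7 → 8 → 9 → 10 → 11 → 12 → 13 → 14 → 15 → 16 → 17 → 18 → 19 → 20 → 21 → 22 → 23 → 24 → 25 → 26 → 27 → 28 → 29 → 30

Answer: 30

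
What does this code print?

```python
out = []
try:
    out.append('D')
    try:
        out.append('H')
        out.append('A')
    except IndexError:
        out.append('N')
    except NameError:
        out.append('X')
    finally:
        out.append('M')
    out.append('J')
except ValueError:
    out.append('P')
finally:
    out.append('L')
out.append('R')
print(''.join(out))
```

Execution trace: 'D' (try body) → 'H' (inner try body) → 'A' (inner try body, no exception) → 'M' (inner finally) → 'J' (try body, no exception) → 'L' (finally) → 'R' (after the try/except). Output: DHAMJLR

Answer: DHAMJLR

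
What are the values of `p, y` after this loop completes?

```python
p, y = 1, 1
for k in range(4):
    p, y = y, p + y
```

Fibonacci: after 4 iterations
`p, y` takes the values: (1, 1) → (1, 2) → (2, 3) → (3, 5) → (5, 8)

Answer: 5, 8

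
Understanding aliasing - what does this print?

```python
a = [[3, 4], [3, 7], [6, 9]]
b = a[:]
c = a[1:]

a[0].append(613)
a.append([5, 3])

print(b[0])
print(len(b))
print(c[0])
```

Key concept: slice with nested mutation.
Step by step:
`a = [[3, 4], [3, 7], [6, 9]]` → a = [[3, 4], [3, 7], [6, 9]]
`b = a[:]` → b = [[3, 4], [3, 7], [6, 9]]
`c = a[1:]` → c = [[3, 7], [6, 9]]
`a[0].append(613)` → a = [[3, 4, 613], [3, 7], [6, 9]]; b = [[3, 4, 613], [3, 7], [6, 9]]
`a.append([5, 3])` → a = [[3, 4, 613], [3, 7], [6, 9], [5, 3]]
`print(b[0])` → prints [3, 4, 613]
`print(len(b))` → prints 3
`print(c[0])` → prints [3, 7]

Answer:
[3, 4, 613]
3
[3, 7]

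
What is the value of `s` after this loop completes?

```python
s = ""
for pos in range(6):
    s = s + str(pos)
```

Concatenate digits 0 to 5
`s` takes the values: "" → "0" → "01" → "012" → "0123" → "01234" → "012345"

Answer: "012345"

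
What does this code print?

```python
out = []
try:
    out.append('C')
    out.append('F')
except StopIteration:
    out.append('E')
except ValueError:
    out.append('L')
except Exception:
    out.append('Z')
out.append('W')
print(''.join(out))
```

Execution trace: 'C' (try body) → 'F' (try body, no exception) → 'W' (after the try/except). Output: CFW

Answer: CFW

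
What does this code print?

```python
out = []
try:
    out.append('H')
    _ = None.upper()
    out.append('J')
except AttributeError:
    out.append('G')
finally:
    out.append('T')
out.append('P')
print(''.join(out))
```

Execution trace: 'H' (try body) → 'G' (except AttributeError) → 'T' (finally) → 'P' (after the try/except). Output: HGTP

Answer: HGTP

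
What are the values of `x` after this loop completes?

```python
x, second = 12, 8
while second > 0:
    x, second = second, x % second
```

GCD of 12 and 8
`x` takes the values: 12 → 8 → 4

Answer: 4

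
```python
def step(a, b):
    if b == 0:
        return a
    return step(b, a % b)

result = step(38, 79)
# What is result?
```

step(38, 79) -> step(79, 38) -> step(38, 3) -> step(3, 2) -> step(2, 1) -> step(1, 0) -> 1

Answer: 1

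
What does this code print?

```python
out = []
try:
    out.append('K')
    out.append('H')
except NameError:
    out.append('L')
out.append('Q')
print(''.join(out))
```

Execution trace: 'K' (try body) → 'H' (try body, no exception) → 'Q' (after the try/except). Output: KHQ

Answer: KHQ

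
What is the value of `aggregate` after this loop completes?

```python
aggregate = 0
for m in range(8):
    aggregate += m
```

Sum of 0 to 7 = 28
`aggregate` takes the values: 0 → 1 → 3 → 6 → 10 → 15 → 21 → 28

Answer: 28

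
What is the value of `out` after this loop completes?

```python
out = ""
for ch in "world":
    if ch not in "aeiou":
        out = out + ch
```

Remove vowels from 'world'
`out` takes the values: "" → "w" → "wr" → "wrl" → "wrld"

Answer: "wrld"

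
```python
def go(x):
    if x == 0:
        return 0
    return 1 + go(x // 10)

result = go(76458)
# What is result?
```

Count of digits of 76458: 5

Answer: 5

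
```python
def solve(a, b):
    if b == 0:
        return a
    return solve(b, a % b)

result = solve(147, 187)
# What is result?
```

solve(147, 187) -> solve(187, 147) -> solve(147, 40) -> solve(40, 27) -> solve(27, 13) -> solve(13, 1) -> solve(1, 0) -> 1

Answer: 1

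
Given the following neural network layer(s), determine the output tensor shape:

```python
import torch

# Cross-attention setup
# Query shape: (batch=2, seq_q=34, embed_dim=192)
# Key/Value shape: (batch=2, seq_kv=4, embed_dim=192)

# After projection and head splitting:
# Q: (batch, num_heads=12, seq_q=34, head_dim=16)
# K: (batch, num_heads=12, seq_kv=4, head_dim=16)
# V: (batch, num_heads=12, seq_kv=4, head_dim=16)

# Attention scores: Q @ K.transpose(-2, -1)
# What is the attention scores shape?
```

Input: (2, 34, 192) -> Output: (2, 12, 34, 4)

Answer: (2, 12, 34, 4)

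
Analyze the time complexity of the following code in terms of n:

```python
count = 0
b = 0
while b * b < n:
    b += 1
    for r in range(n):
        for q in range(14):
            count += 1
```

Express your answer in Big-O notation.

Each loop level contributes: √n × n × 1. Multiplying the contributions gives O(n√n).

Answer: O(n√n)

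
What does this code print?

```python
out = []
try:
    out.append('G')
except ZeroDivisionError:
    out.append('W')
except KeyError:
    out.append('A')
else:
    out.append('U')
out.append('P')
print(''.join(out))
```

Execution trace: 'G' (try body, no exception) → 'U' (else) → 'P' (after the try/except). Output: GUP

Answer: GUP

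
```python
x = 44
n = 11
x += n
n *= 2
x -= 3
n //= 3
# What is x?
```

Trace:
`x = 44` → x = 44
`n = 11` → n = 11
`x += n` → x = 55
`n *= 2` → n = 22
`x -= 3` → x = 52
`n //= 3` → n = 7
So x = 52

Answer: 52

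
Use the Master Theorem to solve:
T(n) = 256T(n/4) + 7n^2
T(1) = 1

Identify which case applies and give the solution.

a=256, b=4, f(n)=7n^2. log_4(256) = 4. Since c=2 < 4, Case 1 applies: T(n) = Θ(n^log_b(a)) = O(n^4).

Answer: O(n^4) - Case 1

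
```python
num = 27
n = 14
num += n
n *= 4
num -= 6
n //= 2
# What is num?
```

Trace:
`num = 27` → num = 27
`n = 14` → n = 14
`num += n` → num = 41
`n *= 4` → n = 56
`num -= 6` → num = 35
`n //= 2` → n = 28
So num = 35

Answer: 35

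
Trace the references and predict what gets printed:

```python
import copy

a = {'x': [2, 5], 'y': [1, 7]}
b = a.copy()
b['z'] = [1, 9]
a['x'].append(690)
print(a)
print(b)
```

Key concept: shallow copy of dict with mutable values.
Step by step:
`a = {'x': [2, 5], 'y': [1, 7]}` → a = {'x': [2, 5], 'y': [1, 7]}
`b = a.copy()` → b = {'x': [2, 5], 'y': [1, 7]}
`b['z'] = [1, 9]` → b = {'x': [2, 5], 'y': [1, 7], 'z': [1, 9]}
`a['x'].append(690)` → a = {'x': [2, 5, 690], 'y': [1, 7]}; b = {'x': [2, 5, 690], 'y': [1, 7], 'z': [1, 9]}
`print(a)` → prints {'x': [2, 5, 690], 'y': [1, 7]}
`print(b)` → prints {'x': [2, 5, 690], 'y': [1, 7], 'z': [1, 9]}

Answer:
{'x': [2, 5, 690], 'y': [1, 7]}
{'x': [2, 5, 690], 'y': [1, 7], 'z': [1, 9]}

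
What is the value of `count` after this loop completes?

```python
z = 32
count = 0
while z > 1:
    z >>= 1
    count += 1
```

Count right shifts until 1
`count` takes the values: 0 → 1 → 2 → 3 → 4 → 5

Answer: 5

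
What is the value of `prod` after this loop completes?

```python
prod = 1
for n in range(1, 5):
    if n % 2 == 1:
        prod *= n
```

Product of odd numbers 1 to 4
`prod` takes the values: 1 → 3

Answer: 3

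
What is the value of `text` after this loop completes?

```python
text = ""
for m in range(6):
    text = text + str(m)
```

Concatenate digits 0 to 5
`text` takes the values: "" → "0" → "01" → "012" → "0123" → "01234" → "012345"

Answer: "012345"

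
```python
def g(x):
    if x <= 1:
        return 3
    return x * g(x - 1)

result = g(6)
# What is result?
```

g(6) = 6 * 5 * 4 * 3 * 2 * 3 = 2160

Answer: 2160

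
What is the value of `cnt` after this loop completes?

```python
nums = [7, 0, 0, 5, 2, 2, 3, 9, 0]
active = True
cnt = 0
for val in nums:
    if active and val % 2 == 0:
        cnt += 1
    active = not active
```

Count even values at even positions
`cnt` takes the values: 0 → 1 → 2 → 3

Answer: 3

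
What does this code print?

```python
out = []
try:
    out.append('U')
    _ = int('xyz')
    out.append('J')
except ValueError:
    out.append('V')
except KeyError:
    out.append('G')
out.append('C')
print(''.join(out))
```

Execution trace: 'U' (try body) → 'V' (except ValueError) → 'C' (after the try/except). Output: UVC

Answer: UVC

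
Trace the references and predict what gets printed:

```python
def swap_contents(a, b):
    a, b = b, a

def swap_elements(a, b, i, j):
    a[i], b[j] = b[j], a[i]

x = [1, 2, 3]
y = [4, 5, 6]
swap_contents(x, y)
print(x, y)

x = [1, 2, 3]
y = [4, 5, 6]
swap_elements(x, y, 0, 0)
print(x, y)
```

Key concept: parameter rebinding vs mutation.
Step by step:
`x = [1, 2, 3]` → x = [1, 2, 3]
`y = [4, 5, 6]` → y = [4, 5, 6]
`swap_contents(x, y)` → no visible change to tracked variables
`print(x, y)` → prints [1, 2, 3] [4, 5, 6]
`x = [1, 2, 3]` → x = [1, 2, 3]
`y = [4, 5, 6]` → y = [4, 5, 6]
`swap_elements(x, y, 0, 0)` → x = [4, 2, 3]; y = [1, 5, 6]
`print(x, y)` → prints [4, 2, 3] [1, 5, 6]

Answer:
[1, 2, 3] [4, 5, 6]
[4, 2, 3] [1, 5, 6]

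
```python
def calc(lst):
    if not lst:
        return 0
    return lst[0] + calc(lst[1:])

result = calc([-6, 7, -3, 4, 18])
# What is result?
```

(-6) + 7 + (-3) + 4 + 18 + 0 = 20

Answer: 20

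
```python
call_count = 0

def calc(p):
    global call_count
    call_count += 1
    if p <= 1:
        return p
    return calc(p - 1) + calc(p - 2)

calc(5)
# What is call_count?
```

Calls(p) = 1 + Calls(p-1) + Calls(p-2); Calls(0)=Calls(1)=1. For p=5 this gives 15.

Answer: 15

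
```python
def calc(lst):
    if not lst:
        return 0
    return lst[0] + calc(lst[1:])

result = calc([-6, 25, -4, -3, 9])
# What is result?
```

(-6) + 25 + (-4) + (-3) + 9 + 0 = 21

Answer: 21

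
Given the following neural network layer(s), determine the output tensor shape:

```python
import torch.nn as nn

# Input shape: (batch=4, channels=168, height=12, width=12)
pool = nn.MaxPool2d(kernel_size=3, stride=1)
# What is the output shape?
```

Input: (4, 168, 12, 12) -> Output: (4, 168, 10, 10)

Answer: (4, 168, 10, 10)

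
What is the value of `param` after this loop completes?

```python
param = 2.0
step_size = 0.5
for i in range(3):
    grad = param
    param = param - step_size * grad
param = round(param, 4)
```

Gradient descent: w = 2.0 * (1 - 0.5)^3
`param` takes the values: 2.0 → 1.0 → 0.5 → 0.25

Answer: 0.25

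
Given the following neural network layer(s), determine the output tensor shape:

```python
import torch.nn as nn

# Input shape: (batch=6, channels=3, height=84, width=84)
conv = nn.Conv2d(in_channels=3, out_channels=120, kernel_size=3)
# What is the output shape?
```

Input: (6, 3, 84, 84) -> Output: (6, 120, 82, 82)

Answer: (6, 120, 82, 82)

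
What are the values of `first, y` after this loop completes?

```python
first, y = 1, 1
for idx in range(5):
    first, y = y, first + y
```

Fibonacci: after 5 iterations
`first, y` takes the values: (1, 1) → (1, 2) → (2, 3) → (3, 5) → (5, 8) → (8, 13)

Answer: 8, 13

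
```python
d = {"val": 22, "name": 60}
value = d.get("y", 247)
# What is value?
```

Trace:
`d = {"val": 22, "name": 60}` → d = {'val': 22, 'name': 60}
`value = d.get("y", 247)` → value = 247
So value = 247

Answer: 247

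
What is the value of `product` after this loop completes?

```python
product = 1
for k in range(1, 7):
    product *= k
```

6! = 720
`product` takes the values: 1 → 2 → 6 → 24 → 120 → 720

Answer: 720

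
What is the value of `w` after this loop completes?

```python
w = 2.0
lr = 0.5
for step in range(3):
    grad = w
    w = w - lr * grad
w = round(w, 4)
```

Gradient descent: w = 2.0 * (1 - 0.5)^3
`w` takes the values: 2.0 → 1.0 → 0.5 → 0.25

Answer: 0.25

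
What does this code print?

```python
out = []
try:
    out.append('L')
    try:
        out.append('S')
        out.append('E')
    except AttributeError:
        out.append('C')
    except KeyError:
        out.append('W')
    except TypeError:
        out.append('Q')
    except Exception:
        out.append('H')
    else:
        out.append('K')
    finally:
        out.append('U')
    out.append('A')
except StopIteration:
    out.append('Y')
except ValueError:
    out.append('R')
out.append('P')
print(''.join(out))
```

Execution trace: 'L' (try body) → 'S' (inner try body) → 'E' (inner try body, no exception) → 'K' (inner else) → 'U' (inner finally) → 'A' (try body, no exception) → 'P' (after the try/except). Output: LSEKUAP

Answer: LSEKUAP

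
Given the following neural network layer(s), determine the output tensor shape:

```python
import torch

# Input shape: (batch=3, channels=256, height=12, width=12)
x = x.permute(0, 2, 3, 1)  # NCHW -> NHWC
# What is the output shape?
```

Input: (3, 256, 12, 12) -> Output: (3, 12, 12, 256)

Answer: (3, 12, 12, 256)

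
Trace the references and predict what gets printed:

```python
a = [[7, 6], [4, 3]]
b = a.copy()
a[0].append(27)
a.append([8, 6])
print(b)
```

Key concept: shallow copy with nested lists.
Step by step:
`a = [[7, 6], [4, 3]]` → a = [[7, 6], [4, 3]]
`b = a.copy()` → b = [[7, 6], [4, 3]]
`a[0].append(27)` → a = [[7, 6, 27], [4, 3]]; b = [[7, 6, 27], [4, 3]]
`a.append([8, 6])` → a = [[7, 6, 27], [4, 3], [8, 6]]
`print(b)` → prints [[7, 6, 27], [4, 3]]

Answer: [[7, 6, 27], [4, 3]]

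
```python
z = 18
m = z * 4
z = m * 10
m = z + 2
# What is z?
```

Trace:
`z = 18` → z = 18
`m = z * 4` → m = 72
`z = m * 10` → z = 720
`m = z + 2` → m = 722
So z = 720

Answer: 720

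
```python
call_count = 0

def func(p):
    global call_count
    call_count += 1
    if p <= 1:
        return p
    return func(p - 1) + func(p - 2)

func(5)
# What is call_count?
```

Calls(p) = 1 + Calls(p-1) + Calls(p-2); Calls(0)=Calls(1)=1. For p=5 this gives 15.

Answer: 15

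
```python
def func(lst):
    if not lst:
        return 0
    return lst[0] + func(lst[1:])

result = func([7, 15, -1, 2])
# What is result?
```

7 + 15 + (-1) + 2 + 0 = 23

Answer: 23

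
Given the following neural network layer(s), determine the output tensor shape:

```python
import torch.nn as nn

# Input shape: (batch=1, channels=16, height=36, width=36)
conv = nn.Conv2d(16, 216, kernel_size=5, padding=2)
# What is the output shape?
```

Input: (1, 16, 36, 36) -> Output: (1, 216, 36, 36)

Answer: (1, 216, 36, 36)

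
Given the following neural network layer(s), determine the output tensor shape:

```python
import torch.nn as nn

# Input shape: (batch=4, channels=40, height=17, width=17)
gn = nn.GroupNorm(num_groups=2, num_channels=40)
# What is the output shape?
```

Input: (4, 40, 17, 17) -> Output: (4, 40, 17, 17)

Answer: (4, 40, 17, 17)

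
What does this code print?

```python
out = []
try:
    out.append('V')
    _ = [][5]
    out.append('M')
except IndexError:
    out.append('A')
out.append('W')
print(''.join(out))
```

Execution trace: 'V' (try body) → 'A' (except IndexError) → 'W' (after the try/except). Output: VAW

Answer: VAW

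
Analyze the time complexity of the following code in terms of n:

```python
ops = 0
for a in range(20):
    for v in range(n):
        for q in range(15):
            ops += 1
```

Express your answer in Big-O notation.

Each loop level contributes: 1 × n × 1. Multiplying the contributions gives O(n).

Answer: O(n)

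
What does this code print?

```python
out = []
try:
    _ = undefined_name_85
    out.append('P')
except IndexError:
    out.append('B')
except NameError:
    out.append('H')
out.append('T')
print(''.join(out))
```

Execution trace: 'H' (except NameError) → 'T' (after the try/except). Output: HT

Answer: HT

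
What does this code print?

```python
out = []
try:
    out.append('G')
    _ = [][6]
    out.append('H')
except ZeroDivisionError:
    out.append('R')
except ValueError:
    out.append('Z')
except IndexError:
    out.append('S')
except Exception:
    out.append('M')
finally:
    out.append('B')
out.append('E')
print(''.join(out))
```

Execution trace: 'G' (try body) → 'S' (except IndexError) → 'B' (finally) → 'E' (after the try/except). Output: GSBE

Answer: GSBE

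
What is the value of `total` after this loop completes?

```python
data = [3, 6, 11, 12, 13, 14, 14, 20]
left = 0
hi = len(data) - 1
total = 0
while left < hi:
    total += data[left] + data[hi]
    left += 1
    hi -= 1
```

Sum of pairs from ends
`total` takes the values: 0 → 23 → 43 → 68 → 93

Answer: 93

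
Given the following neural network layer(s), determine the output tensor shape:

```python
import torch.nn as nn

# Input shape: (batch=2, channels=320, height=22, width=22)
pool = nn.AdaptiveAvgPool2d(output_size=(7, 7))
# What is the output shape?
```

Input: (2, 320, 22, 22) -> Output: (2, 320, 7, 7)

Answer: (2, 320, 7, 7)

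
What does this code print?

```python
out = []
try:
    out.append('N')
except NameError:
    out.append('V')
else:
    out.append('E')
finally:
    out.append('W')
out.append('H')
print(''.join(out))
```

Execution trace: 'N' (try body, no exception) → 'E' (else) → 'W' (finally) → 'H' (after the try/except). Output: NEWH

Answer: NEWH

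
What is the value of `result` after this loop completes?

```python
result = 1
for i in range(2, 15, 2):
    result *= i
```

Product of even numbers 2 to 14
`result` takes the values: 1 → 2 → 8 → 48 → 384 → 3840 → 46080 → 645120

Answer: 645120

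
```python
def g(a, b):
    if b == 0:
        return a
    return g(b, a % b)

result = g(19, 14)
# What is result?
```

g(19, 14) -> g(14, 5) -> g(5, 4) -> g(4, 1) -> g(1, 0) -> 1

Answer: 1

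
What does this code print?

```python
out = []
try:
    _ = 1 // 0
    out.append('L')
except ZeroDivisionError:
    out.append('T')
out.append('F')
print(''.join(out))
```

Execution trace: 'T' (except ZeroDivisionError) → 'F' (after the try/except). Output: TF

Answer: TF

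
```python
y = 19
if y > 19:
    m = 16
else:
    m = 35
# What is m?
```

Trace:
`y = 19` → y = 19
`if y > 19: ...` → y > 19 is False, take else branch → m = 35
So m = 35

Answer: 35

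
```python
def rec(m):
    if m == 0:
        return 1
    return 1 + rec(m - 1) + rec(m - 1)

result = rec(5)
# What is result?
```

rec(m) = 1 + 2·rec(m-1), rec(0)=1. Closed form: (1+1)·2^5 - 1 = 63.

Answer: 63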